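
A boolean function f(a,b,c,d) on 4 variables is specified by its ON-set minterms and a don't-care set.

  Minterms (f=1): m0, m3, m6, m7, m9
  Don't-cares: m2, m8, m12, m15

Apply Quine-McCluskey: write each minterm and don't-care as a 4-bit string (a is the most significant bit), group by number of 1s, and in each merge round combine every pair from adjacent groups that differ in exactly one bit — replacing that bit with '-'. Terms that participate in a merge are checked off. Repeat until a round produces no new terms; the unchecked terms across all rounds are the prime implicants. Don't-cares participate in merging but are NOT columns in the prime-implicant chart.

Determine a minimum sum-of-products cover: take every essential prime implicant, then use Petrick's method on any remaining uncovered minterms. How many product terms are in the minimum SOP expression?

size-2^0 implicants → 0000(✓)  0010(✓)  0011(✓)  0110(✓)  0111(✓)  1000(✓)  1001(✓)  1100(✓)  1111(✓)
size-2^1 implicants → -000  -111  0-10(✓)  0-11(✓)  00-0  001-(✓)  011-(✓)  1-00  100-
size-2^2 implicants → 0-1-
Unchecked terms (primes): -000, -111, 0-1-, 00-0, 1-00, 100-
Minterm coverage:
  m0 ⊆ -000,00-0
  m3 ⊆ 0-1- [E]
  m6 ⊆ 0-1- [E]
  m7 ⊆ -111,0-1-
  m9 ⊆ 100- [E]
E = {0-1-, 100-}
Petrick residual → -000
Cover = b'c'd' + a'c + ab'c'  |cover|=3

3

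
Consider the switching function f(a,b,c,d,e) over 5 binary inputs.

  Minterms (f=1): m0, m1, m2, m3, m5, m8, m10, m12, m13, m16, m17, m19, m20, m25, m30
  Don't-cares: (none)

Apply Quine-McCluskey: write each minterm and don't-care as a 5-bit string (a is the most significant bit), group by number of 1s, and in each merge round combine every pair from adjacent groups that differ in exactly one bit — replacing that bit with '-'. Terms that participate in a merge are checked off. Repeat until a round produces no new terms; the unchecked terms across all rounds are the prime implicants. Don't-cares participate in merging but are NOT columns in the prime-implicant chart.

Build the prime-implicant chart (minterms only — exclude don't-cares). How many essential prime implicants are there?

5

Round 0: 00000✓ 00001✓ 00010✓ 00011✓ 00101✓ 01000✓ 01010✓ 01100✓ 01101✓ 10000✓ 10001✓ 10011✓ 10100✓ 11001✓ 11110
Round 1: -0000✓ -0001✓ -0011✓ 0-000✓ 0-010✓ 0-101 00-01 000-0✓ 000-1✓ 0000-✓ 0001-✓ 01-00 010-0✓ 0110- 1-001 10-00 100-1✓ 1000-✓
Round 2: -00-1 -000- 0-0-0 000--
PIs = {-00-1, -000-, 0-0-0, 0-101, 00-01, 000--, 01-00, 0110-, 1-001, 10-00, 11110}
Coverage chart:
  m0: -000-,0-0-0,000--
  m1: -00-1,-000-,00-01,000--
  m2: 0-0-0,000--
  m3: -00-1,000--
  m5: 0-101,00-01
  m8: 0-0-0,01-00
  m10: 0-0-0 ←essential
  m12: 01-00,0110-
  m13: 0-101,0110-
  m16: -000-,10-00
  m17: -00-1,-000-,1-001
  m19: -00-1 ←essential
  m20: 10-00 ←essential
  m25: 1-001 ←essential
  m30: 11110 ←essential
Essential: -00-1, 0-0-0, 1-001, 10-00, 11110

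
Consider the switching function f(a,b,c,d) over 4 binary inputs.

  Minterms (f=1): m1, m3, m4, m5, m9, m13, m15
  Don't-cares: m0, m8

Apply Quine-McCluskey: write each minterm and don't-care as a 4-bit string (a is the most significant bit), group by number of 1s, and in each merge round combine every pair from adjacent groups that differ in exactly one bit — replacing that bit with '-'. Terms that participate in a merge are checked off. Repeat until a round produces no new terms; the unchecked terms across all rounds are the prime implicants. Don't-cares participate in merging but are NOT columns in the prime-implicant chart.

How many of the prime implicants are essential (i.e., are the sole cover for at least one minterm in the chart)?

Round 0: 0000✓ 0001✓ 0011✓ 0100✓ 0101✓ 1000✓ 1001✓ 1101✓ 1111✓
Round 1: -000✓ -001✓ -101✓ 0-00✓ 0-01✓ 00-1 000-✓ 010-✓ 1-01✓ 100-✓ 11-1
Round 2: --01 -00- 0-0-
PIs = {--01, -00-, 0-0-, 00-1, 11-1}
Coverage chart:
  m1: --01,-00-,0-0-,00-1
  m3: 00-1 ←essential
  m4: 0-0- ←essential
  m5: --01,0-0-
  m9: --01,-00-
  m13: --01,11-1
  m15: 11-1 ←essential
Essential: 0-0-, 00-1, 11-1

3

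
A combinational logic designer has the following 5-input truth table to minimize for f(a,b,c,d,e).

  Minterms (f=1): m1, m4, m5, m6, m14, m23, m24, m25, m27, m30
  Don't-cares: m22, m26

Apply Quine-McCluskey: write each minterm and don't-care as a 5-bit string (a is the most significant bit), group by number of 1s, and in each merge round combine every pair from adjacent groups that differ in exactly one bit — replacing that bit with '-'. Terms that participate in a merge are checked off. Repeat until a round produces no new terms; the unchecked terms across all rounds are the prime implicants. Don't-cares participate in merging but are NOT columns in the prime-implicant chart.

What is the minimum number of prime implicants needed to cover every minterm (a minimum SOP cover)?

[col 0] 00001*, 00100*, 00101*, 00110*, 01110*, 10110*, 10111*, 11000*, 11001*, 11010*, 11011*, 11110*
[col 1] -0110*, -1110*, 0-110*, 00-01, 001-0, 0010-, 1-110*, 1011-, 11-10, 110-0*, 110-1*, 1100-*, 1101-*
[col 2] --110, 110--
Prime implicants: --110, 00-01, 001-0, 0010-, 1011-, 11-10, 110--
PI chart (minterm → PIs covering it):
  1 | 00-01  (sole → essential)
  4 | 001-0,0010-
  5 | 00-01,0010-
  6 | --110,001-0
  14 | --110  (sole → essential)
  23 | 1011-  (sole → essential)
  24 | 110--  (sole → essential)
  25 | 110--  (sole → essential)
  27 | 110--  (sole → essential)
  30 | --110,11-10
Essential prime implicants: --110, 00-01, 1011-, 110--
Petrick residual → 001-0
Minimum SOP uses 5 PIs: cde' + a'b'd'e + a'b'ce' + ab'cd + abc'

5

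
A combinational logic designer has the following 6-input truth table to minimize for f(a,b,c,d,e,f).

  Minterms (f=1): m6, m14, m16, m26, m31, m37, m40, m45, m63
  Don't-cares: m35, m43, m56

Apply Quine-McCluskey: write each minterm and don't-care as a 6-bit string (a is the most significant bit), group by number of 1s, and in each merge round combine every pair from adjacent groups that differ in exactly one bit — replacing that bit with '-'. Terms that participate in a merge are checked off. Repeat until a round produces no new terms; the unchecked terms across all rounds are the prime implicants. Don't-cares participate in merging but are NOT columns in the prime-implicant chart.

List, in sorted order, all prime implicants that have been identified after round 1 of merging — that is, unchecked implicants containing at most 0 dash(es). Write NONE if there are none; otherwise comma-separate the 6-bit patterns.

010000, 011010

Round 0: 000110✓ 001110✓ 010000 011010 011111✓ 100011✓ 100101✓ 101000✓ 101011✓ 101101✓ 111000✓ 111111✓
Round 1: -11111 00-110 1-1000 10-011 10-101
PIs = {-11111, 00-110, 010000, 011010, 1-1000, 10-011, 10-101}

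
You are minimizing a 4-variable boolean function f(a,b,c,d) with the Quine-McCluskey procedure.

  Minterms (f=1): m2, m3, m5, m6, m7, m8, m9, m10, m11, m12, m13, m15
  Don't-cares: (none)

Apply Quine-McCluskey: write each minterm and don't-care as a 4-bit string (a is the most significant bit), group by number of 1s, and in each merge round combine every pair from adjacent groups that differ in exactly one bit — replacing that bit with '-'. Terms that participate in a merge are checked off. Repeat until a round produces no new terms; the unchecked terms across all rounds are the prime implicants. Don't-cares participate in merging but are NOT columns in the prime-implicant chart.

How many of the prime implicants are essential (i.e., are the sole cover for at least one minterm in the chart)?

3

Round 0: 0010✓ 0011✓ 0101✓ 0110✓ 0111✓ 1000✓ 1001✓ 1010✓ 1011✓ 1100✓ 1101✓ 1111✓
Round 1: -010✓ -011✓ -101✓ -111✓ 0-10✓ 0-11✓ 001-✓ 01-1✓ 011-✓ 1-00✓ 1-01✓ 1-11✓ 10-0✓ 10-1✓ 100-✓ 101-✓ 11-1✓ 110-✓
Round 2: --11 -01- -1-1 0-1- 1--1 1-0- 10--
PIs = {--11, -01-, -1-1, 0-1-, 1--1, 1-0-, 10--}
Coverage chart:
  m2: -01-,0-1-
  m3: --11,-01-,0-1-
  m5: -1-1 ←essential
  m6: 0-1- ←essential
  m7: --11,-1-1,0-1-
  m8: 1-0-,10--
  m9: 1--1,1-0-,10--
  m10: -01-,10--
  m11: --11,-01-,1--1,10--
  m12: 1-0- ←essential
  m13: -1-1,1--1,1-0-
  m15: --11,-1-1,1--1
Essential: -1-1, 0-1-, 1-0-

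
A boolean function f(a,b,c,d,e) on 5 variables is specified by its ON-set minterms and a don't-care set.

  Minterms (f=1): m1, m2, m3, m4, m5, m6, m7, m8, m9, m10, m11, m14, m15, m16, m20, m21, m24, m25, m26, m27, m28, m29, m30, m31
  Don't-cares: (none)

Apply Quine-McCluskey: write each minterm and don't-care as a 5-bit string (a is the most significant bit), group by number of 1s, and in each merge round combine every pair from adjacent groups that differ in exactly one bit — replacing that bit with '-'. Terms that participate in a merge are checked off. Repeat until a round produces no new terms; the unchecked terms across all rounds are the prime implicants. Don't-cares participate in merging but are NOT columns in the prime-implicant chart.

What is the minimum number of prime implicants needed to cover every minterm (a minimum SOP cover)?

[col 0] 00001*, 00010*, 00011*, 00100*, 00101*, 00110*, 00111*, 01000*, 01001*, 01010*, 01011*, 01110*, 01111*, 10000*, 10100*, 10101*, 11000*, 11001*, 11010*, 11011*, 11100*, 11101*, 11110*, 11111*
[col 1] -0100*, -0101*, -1000*, -1001*, -1010*, -1011*, -1110*, -1111*, 0-001*, 0-010*, 0-011*, 0-110*, 0-111*, 00-01*, 00-10*, 00-11*, 000-1*, 0001-*, 001-0*, 001-1*, 0010-*, 0011-*, 01-10*, 01-11*, 010-0*, 010-1*, 0100-*, 0101-*, 0111-*, 1-000*, 1-100*, 1-101*, 10-00*, 1010-*, 11-00*, 11-01*, 11-10*, 11-11*, 110-0*, 110-1*, 1100-*, 1101-*, 111-0*, 111-1*, 1110-*, 1111-*
[col 2] -010-, -1-10*, -1-11*, -10-0*, -10-1*, -100-*, -101-*, -111-*, 0--10*, 0--11*, 0-0-1, 0-01-*, 0-11-*, 00--1, 00-1-*, 001--, 01-1-*, 010--*, 1--00, 1-10-, 11--0*, 11--1*, 11-0-*, 11-1-*, 110--*, 111--*
[col 3] -1-1-, -10--, 0--1-, 11---
Prime implicants: -010-, -1-1-, -10--, 0--1-, 0-0-1, 00--1, 001--, 1--00, 1-10-, 11---
PI chart (minterm → PIs covering it):
  1 | 0-0-1,00--1
  2 | 0--1-  (sole → essential)
  3 | 0--1-,0-0-1,00--1
  4 | -010-,001--
  5 | -010-,00--1,001--
  6 | 0--1-,001--
  7 | 0--1-,00--1,001--
  8 | -10--  (sole → essential)
  9 | -10--,0-0-1
  10 | -1-1-,-10--,0--1-
  11 | -1-1-,-10--,0--1-,0-0-1
  14 | -1-1-,0--1-
  15 | -1-1-,0--1-
  16 | 1--00  (sole → essential)
  20 | -010-,1--00,1-10-
  21 | -010-,1-10-
  24 | -10--,1--00,11---
  25 | -10--,11---
  26 | -1-1-,-10--,11---
  27 | -1-1-,-10--,11---
  28 | 1--00,1-10-,11---
  29 | 1-10-,11---
  30 | -1-1-,11---
  31 | -1-1-,11---
Essential prime implicants: -10--, 0--1-, 1--00
Petrick residual → -010-, 0-0-1, 11---
Minimum SOP uses 6 PIs: b'cd' + bc' + a'd + a'c'e + ad'e' + ab

6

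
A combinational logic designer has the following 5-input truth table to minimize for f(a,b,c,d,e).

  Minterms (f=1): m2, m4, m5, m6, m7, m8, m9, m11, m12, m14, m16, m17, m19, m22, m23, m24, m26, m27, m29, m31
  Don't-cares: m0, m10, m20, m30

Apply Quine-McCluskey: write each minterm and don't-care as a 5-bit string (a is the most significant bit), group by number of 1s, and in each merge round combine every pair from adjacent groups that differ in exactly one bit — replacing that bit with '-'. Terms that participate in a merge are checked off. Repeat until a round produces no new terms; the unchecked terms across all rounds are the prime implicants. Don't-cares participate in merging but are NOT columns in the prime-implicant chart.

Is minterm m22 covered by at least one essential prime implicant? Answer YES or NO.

NO

Round 0: 00000✓ 00010✓ 00100✓ 00101✓ 00110✓ 00111✓ 01000✓ 01001✓ 01010✓ 01011✓ 01100✓ 01110✓ 10000✓ 10001✓ 10011✓ 10100✓ 10110✓ 10111✓ 11000✓ 11010✓ 11011✓ 11101✓ 11110✓ 11111✓
Round 1: -0000✓ -0100✓ -0110✓ -0111✓ -1000✓ -1010✓ -1011✓ -1110✓ 0-000✓ 0-010✓ 0-100✓ 0-110✓ 00-00✓ 00-10✓ 000-0✓ 001-0✓ 001-1✓ 0010-✓ 0011-✓ 01-00✓ 01-10✓ 010-0✓ 010-1✓ 0100-✓ 0101-✓ 011-0✓ 1-000✓ 1-011✓ 1-110✓ 1-111✓ 10-00✓ 10-11✓ 100-1 1000- 101-0✓ 1011-✓ 11-10✓ 11-11✓ 110-0✓ 1101-✓ 111-1 1111-✓
Round 2: --000 --110 -0-00 -01-0 -011- -1-10 -10-0 -101- 0--00✓ 0--10✓ 0-0-0✓ 0-1-0✓ 00--0✓ 001-- 01--0✓ 010-- 1--11 1-11- 11-1-
Round 3: 0---0
PIs = {--000, --110, -0-00, -01-0, -011-, -1-10, -10-0, -101-, 0---0, 001--, 010--, 1--11, 1-11-, 100-1, 1000-, 11-1-, 111-1}
Coverage chart:
  m2: 0---0 ←essential
  m4: -0-00,-01-0,0---0,001--
  m5: 001-- ←essential
  m6: --110,-01-0,-011-,0---0,001--
  m7: -011-,001--
  m8: --000,-10-0,0---0,010--
  m9: 010-- ←essential
  m11: -101-,010--
  m12: 0---0 ←essential
  m14: --110,-1-10,0---0
  m16: --000,-0-00,1000-
  m17: 100-1,1000-
  m19: 1--11,100-1
  m22: --110,-01-0,-011-,1-11-
  m23: -011-,1--11,1-11-
  m24: --000,-10-0
  m26: -1-10,-10-0,-101-,11-1-
  m27: -101-,1--11,11-1-
  m29: 111-1 ←essential
  m31: 1--11,1-11-,11-1-,111-1
Essential: 0---0, 001--, 010--, 111-1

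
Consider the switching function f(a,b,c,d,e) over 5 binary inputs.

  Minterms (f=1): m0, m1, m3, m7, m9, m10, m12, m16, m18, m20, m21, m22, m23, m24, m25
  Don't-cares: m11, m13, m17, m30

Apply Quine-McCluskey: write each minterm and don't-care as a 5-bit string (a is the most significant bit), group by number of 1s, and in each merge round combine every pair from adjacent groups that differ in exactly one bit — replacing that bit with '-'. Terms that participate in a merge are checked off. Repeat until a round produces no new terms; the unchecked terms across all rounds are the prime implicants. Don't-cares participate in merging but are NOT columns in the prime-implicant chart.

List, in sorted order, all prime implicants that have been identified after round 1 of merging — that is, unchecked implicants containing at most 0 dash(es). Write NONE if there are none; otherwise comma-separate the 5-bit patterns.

NONE

[col 0] 00000*, 00001*, 00011*, 00111*, 01001*, 01010*, 01011*, 01100*, 01101*, 10000*, 10001*, 10010*, 10100*, 10101*, 10110*, 10111*, 11000*, 11001*, 11110*
[col 1] -0000*, -0001*, -0111, -1001*, 0-001*, 0-011*, 00-11, 000-1*, 0000-*, 01-01, 010-1*, 0101-, 0110-, 1-000*, 1-001*, 1-110, 10-00*, 10-01*, 10-10*, 100-0*, 1000-*, 101-0*, 101-1*, 1010-*, 1011-*, 1100-*
[col 2] --001, -000-, 0-0-1, 1-00-, 10--0, 10-0-, 101--
Prime implicants: --001, -000-, -0111, 0-0-1, 00-11, 01-01, 0101-, 0110-, 1-00-, 1-110, 10--0, 10-0-, 101--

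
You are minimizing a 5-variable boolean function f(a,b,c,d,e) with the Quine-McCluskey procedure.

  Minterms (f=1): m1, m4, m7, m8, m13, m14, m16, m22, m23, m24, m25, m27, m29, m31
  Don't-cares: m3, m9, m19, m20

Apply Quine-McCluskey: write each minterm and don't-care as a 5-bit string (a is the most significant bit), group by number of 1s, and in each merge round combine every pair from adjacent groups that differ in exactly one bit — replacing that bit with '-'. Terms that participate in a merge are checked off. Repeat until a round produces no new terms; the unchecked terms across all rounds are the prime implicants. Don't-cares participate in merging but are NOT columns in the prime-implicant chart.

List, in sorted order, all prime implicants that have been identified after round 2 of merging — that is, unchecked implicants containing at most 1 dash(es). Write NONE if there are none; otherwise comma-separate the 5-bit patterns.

Round 0: 00001✓ 00011✓ 00100✓ 00111✓ 01000✓ 01001✓ 01101✓ 01110 10000✓ 10011✓ 10100✓ 10110✓ 10111✓ 11000✓ 11001✓ 11011✓ 11101✓ 11111✓
Round 1: -0011✓ -0100 -0111✓ -1000✓ -1001✓ -1101✓ 0-001 00-11✓ 000-1 01-01✓ 0100-✓ 1-000 1-011✓ 1-111✓ 10-00 10-11✓ 101-0 1011- 11-01✓ 11-11✓ 110-1✓ 1100-✓ 111-1✓
Round 2: -0-11 -1-01 -100- 1--11 11--1
PIs = {-0-11, -0100, -1-01, -100-, 0-001, 000-1, 01110, 1--11, 1-000, 10-00, 101-0, 1011-, 11--1}

-0100, 0-001, 000-1, 01110, 1-000, 10-00, 101-0, 1011-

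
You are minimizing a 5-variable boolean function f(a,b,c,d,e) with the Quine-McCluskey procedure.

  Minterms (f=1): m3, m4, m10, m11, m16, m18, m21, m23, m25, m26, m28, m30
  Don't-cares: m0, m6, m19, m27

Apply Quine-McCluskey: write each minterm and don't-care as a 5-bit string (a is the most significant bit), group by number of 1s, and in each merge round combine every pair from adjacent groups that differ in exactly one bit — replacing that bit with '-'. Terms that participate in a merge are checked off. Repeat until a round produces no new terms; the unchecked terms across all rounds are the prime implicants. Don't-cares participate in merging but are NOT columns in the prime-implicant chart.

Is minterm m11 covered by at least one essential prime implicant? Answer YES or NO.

[col 0] 00000*, 00011*, 00100*, 00110*, 01010*, 01011*, 10000*, 10010*, 10011*, 10101*, 10111*, 11001*, 11010*, 11011*, 11100*, 11110*
[col 1] -0000, -0011*, -1010*, -1011*, 0-011*, 00-00, 001-0, 0101-*, 1-010*, 1-011*, 10-11, 100-0, 1001-*, 101-1, 11-10, 110-1, 1101-*, 111-0
[col 2] --011, -101-, 1-01-
Prime implicants: --011, -0000, -101-, 00-00, 001-0, 1-01-, 10-11, 100-0, 101-1, 11-10, 110-1, 111-0
PI chart (minterm → PIs covering it):
  3 | --011  (sole → essential)
  4 | 00-00,001-0
  10 | -101-  (sole → essential)
  11 | --011,-101-
  16 | -0000,100-0
  18 | 1-01-,100-0
  21 | 101-1  (sole → essential)
  23 | 10-11,101-1
  25 | 110-1  (sole → essential)
  26 | -101-,1-01-,11-10
  28 | 111-0  (sole → essential)
  30 | 11-10,111-0
Essential prime implicants: --011, -101-, 101-1, 110-1, 111-0

YES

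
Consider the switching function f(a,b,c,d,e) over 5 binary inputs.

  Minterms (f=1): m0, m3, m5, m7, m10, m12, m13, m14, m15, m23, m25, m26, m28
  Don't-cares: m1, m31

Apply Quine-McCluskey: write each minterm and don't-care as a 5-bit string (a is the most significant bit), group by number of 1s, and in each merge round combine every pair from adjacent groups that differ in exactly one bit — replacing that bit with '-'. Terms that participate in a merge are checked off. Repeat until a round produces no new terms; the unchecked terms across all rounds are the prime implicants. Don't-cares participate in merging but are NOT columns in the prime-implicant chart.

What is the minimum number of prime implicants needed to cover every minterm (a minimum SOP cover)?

size-2^0 implicants → 00000(✓)  00001(✓)  00011(✓)  00101(✓)  00111(✓)  01010(✓)  01100(✓)  01101(✓)  01110(✓)  01111(✓)  10111(✓)  11001  11010(✓)  11100(✓)  11111(✓)
size-2^1 implicants → -0111(✓)  -1010  -1100  -1111(✓)  0-101(✓)  0-111(✓)  00-01(✓)  00-11(✓)  000-1(✓)  0000-  001-1(✓)  01-10  011-0(✓)  011-1(✓)  0110-(✓)  0111-(✓)  1-111(✓)
size-2^2 implicants → --111  0-1-1  00--1  011--
Unchecked terms (primes): --111, -1010, -1100, 0-1-1, 00--1, 0000-, 01-10, 011--, 11001
Minterm coverage:
  m0 ⊆ 0000- [E]
  m3 ⊆ 00--1 [E]
  m5 ⊆ 0-1-1,00--1
  m7 ⊆ --111,0-1-1,00--1
  m10 ⊆ -1010,01-10
  m12 ⊆ -1100,011--
  m13 ⊆ 0-1-1,011--
  m14 ⊆ 01-10,011--
  m15 ⊆ --111,0-1-1,011--
  m23 ⊆ --111 [E]
  m25 ⊆ 11001 [E]
  m26 ⊆ -1010 [E]
  m28 ⊆ -1100 [E]
E = {--111, -1010, -1100, 00--1, 0000-, 11001}
Petrick residual → 011--
Cover = cde + bc'de' + bcd'e' + a'b'e + a'b'c'd' + a'bc + abc'd'e  |cover|=7

7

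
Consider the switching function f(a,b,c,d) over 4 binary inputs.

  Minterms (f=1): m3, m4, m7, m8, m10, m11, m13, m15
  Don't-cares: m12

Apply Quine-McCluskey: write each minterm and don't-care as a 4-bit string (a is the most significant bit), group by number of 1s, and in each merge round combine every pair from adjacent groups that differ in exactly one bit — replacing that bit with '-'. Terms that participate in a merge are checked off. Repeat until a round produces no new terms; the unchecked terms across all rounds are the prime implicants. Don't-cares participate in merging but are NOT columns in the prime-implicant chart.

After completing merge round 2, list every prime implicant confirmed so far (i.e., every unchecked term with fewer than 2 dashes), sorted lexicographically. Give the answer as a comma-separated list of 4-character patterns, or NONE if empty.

-100, 1-00, 10-0, 101-, 11-1, 110-

[col 0] 0011*, 0100*, 0111*, 1000*, 1010*, 1011*, 1100*, 1101*, 1111*
[col 1] -011*, -100, -111*, 0-11*, 1-00, 1-11*, 10-0, 101-, 11-1, 110-
[col 2] --11
Prime implicants: --11, -100, 1-00, 10-0, 101-, 11-1, 110-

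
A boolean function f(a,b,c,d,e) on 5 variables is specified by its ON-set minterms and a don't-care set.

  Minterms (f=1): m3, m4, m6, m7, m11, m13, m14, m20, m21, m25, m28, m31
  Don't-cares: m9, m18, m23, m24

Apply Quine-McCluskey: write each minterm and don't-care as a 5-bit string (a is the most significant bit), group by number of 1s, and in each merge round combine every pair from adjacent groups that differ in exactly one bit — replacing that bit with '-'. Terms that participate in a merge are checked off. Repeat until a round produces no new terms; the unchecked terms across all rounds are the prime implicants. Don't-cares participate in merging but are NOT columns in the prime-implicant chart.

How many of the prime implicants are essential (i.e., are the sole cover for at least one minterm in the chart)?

3

[col 0] 00011*, 00100*, 00110*, 00111*, 01001*, 01011*, 01101*, 01110*, 10010, 10100*, 10101*, 10111*, 11000*, 11001*, 11100*, 11111*
[col 1] -0100, -0111, -1001, 0-011, 0-110, 00-11, 001-0, 0011-, 01-01, 010-1, 1-100, 1-111, 101-1, 1010-, 11-00, 1100-
Prime implicants: -0100, -0111, -1001, 0-011, 0-110, 00-11, 001-0, 0011-, 01-01, 010-1, 1-100, 1-111, 10010, 101-1, 1010-, 11-00, 1100-
PI chart (minterm → PIs covering it):
  3 | 0-011,00-11
  4 | -0100,001-0
  6 | 0-110,001-0,0011-
  7 | -0111,00-11,0011-
  11 | 0-011,010-1
  13 | 01-01  (sole → essential)
  14 | 0-110  (sole → essential)
  20 | -0100,1-100,1010-
  21 | 101-1,1010-
  25 | -1001,1100-
  28 | 1-100,11-00
  31 | 1-111  (sole → essential)
Essential prime implicants: 0-110, 01-01, 1-111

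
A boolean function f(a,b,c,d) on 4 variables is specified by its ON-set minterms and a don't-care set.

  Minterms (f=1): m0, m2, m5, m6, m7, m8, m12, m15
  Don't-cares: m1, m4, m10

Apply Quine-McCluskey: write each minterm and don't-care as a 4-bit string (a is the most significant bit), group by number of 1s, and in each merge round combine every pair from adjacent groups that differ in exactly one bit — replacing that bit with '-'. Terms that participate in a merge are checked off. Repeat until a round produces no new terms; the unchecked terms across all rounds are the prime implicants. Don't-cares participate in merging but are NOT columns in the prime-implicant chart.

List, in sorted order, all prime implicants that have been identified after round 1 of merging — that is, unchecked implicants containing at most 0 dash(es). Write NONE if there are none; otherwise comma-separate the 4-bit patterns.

Round 0: 0000✓ 0001✓ 0010✓ 0100✓ 0101✓ 0110✓ 0111✓ 1000✓ 1010✓ 1100✓ 1111✓
Round 1: -000✓ -010✓ -100✓ -111 0-00✓ 0-01✓ 0-10✓ 00-0✓ 000-✓ 01-0✓ 01-1✓ 010-✓ 011-✓ 1-00✓ 10-0✓
Round 2: --00 -0-0 0--0 0-0- 01--
PIs = {--00, -0-0, -111, 0--0, 0-0-, 01--}

NONE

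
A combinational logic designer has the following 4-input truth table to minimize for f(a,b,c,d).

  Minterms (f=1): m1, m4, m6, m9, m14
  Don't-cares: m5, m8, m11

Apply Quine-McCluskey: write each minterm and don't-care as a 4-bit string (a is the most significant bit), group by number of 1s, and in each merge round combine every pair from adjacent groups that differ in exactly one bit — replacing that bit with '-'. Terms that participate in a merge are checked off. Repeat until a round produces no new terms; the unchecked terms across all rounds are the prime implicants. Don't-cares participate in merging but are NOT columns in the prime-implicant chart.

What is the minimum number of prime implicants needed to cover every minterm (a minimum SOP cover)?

3

Round 0: 0001✓ 0100✓ 0101✓ 0110✓ 1000✓ 1001✓ 1011✓ 1110✓
Round 1: -001 -110 0-01 01-0 010- 10-1 100-
PIs = {-001, -110, 0-01, 01-0, 010-, 10-1, 100-}
Coverage chart:
  m1: -001,0-01
  m4: 01-0,010-
  m6: -110,01-0
  m9: -001,10-1,100-
  m14: -110 ←essential
Essential: -110
Petrick residual → -001, 01-0
Min cover (3 terms): b'c'd + bcd' + a'bd'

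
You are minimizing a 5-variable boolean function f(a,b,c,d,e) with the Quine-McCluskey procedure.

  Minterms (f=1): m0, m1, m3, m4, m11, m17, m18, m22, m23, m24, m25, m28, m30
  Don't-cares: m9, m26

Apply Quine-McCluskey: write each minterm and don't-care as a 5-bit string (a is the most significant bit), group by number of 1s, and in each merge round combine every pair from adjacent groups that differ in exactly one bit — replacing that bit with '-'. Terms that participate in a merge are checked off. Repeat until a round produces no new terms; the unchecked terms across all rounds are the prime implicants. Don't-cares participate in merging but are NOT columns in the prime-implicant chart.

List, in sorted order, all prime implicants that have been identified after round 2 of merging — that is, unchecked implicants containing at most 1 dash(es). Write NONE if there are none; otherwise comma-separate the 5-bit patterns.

00-00, 0000-, 1011-, 1100-

size-2^0 implicants → 00000(✓)  00001(✓)  00011(✓)  00100(✓)  01001(✓)  01011(✓)  10001(✓)  10010(✓)  10110(✓)  10111(✓)  11000(✓)  11001(✓)  11010(✓)  11100(✓)  11110(✓)
size-2^1 implicants → -0001(✓)  -1001(✓)  0-001(✓)  0-011(✓)  00-00  000-1(✓)  0000-  010-1(✓)  1-001(✓)  1-010(✓)  1-110(✓)  10-10(✓)  1011-  11-00(✓)  11-10(✓)  110-0(✓)  1100-  111-0(✓)
size-2^2 implicants → --001  0-0-1  1--10  11--0
Unchecked terms (primes): --001, 0-0-1, 00-00, 0000-, 1--10, 1011-, 11--0, 1100-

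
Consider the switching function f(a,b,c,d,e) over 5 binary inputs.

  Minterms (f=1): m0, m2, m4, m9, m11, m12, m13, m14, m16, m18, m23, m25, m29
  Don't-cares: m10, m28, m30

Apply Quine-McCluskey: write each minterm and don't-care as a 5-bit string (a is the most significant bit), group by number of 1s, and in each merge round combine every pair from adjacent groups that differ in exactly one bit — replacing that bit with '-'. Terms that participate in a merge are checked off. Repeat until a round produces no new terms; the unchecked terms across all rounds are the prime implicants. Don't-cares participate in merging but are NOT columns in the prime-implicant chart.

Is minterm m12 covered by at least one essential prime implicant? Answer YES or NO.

NO

[col 0] 00000*, 00010*, 00100*, 01001*, 01010*, 01011*, 01100*, 01101*, 01110*, 10000*, 10010*, 10111, 11001*, 11100*, 11101*, 11110*
[col 1] -0000*, -0010*, -1001*, -1100*, -1101*, -1110*, 0-010, 0-100, 00-00, 000-0*, 01-01*, 01-10, 010-1, 0101-, 011-0*, 0110-*, 100-0*, 11-01*, 111-0*, 1110-*
[col 2] -00-0, -1-01, -11-0, -110-
Prime implicants: -00-0, -1-01, -11-0, -110-, 0-010, 0-100, 00-00, 01-10, 010-1, 0101-, 10111
PI chart (minterm → PIs covering it):
  0 | -00-0,00-00
  2 | -00-0,0-010
  4 | 0-100,00-00
  9 | -1-01,010-1
  11 | 010-1,0101-
  12 | -11-0,-110-,0-100
  13 | -1-01,-110-
  14 | -11-0,01-10
  16 | -00-0  (sole → essential)
  18 | -00-0  (sole → essential)
  23 | 10111  (sole → essential)
  25 | -1-01  (sole → essential)
  29 | -1-01,-110-
Essential prime implicants: -00-0, -1-01, 10111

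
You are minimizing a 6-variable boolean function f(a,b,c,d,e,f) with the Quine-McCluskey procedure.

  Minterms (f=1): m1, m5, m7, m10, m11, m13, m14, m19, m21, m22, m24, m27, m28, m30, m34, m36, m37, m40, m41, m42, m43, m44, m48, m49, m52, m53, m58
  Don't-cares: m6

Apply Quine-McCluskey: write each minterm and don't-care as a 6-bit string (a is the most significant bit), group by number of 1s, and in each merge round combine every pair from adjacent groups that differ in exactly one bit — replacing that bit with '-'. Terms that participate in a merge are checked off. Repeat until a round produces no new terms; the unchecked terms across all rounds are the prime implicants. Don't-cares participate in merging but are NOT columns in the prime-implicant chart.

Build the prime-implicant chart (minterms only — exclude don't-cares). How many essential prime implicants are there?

size-2^0 implicants → 000001(✓)  000101(✓)  000110(✓)  000111(✓)  001010(✓)  001011(✓)  001101(✓)  001110(✓)  010011(✓)  010101(✓)  010110(✓)  011000(✓)  011011(✓)  011100(✓)  011110(✓)  100010(✓)  100100(✓)  100101(✓)  101000(✓)  101001(✓)  101010(✓)  101011(✓)  101100(✓)  110000(✓)  110001(✓)  110100(✓)  110101(✓)  111010(✓)
size-2^1 implicants → -00101(✓)  -01010(✓)  -01011(✓)  -10101(✓)  0-0101(✓)  0-0110(✓)  0-1011  0-1110(✓)  00-101  00-110(✓)  000-01  0001-1  00011-  001-10  00101-(✓)  01-011  01-110(✓)  011-00  0111-0  1-0100(✓)  1-0101(✓)  1-1010  10-010  10-100  10010-(✓)  101-00  1010-0(✓)  1010-1(✓)  10100-(✓)  10101-(✓)  110-00(✓)  110-01(✓)  11000-(✓)  11010-(✓)
size-2^2 implicants → --0101  -0101-  0--110  1-010-  1010--  110-0-
Unchecked terms (primes): --0101, -0101-, 0--110, 0-1011, 00-101, 000-01, 0001-1, 00011-, 001-10, 01-011, 011-00, 0111-0, 1-010-, 1-1010, 10-010, 10-100, 101-00, 1010--, 110-0-
Minterm coverage:
  m1 ⊆ 000-01 [E]
  m5 ⊆ --0101,00-101,000-01,0001-1
  m7 ⊆ 0001-1,00011-
  m10 ⊆ -0101-,001-10
  m11 ⊆ -0101-,0-1011
  m13 ⊆ 00-101 [E]
  m14 ⊆ 0--110,001-10
  m19 ⊆ 01-011 [E]
  m21 ⊆ --0101 [E]
  m22 ⊆ 0--110 [E]
  m24 ⊆ 011-00 [E]
  m27 ⊆ 0-1011,01-011
  m28 ⊆ 011-00,0111-0
  m30 ⊆ 0--110,0111-0
  m34 ⊆ 10-010 [E]
  m36 ⊆ 1-010-,10-100
  m37 ⊆ --0101,1-010-
  m40 ⊆ 101-00,1010--
  m41 ⊆ 1010-- [E]
  m42 ⊆ -0101-,1-1010,10-010,1010--
  m43 ⊆ -0101-,1010--
  m44 ⊆ 10-100,101-00
  m48 ⊆ 110-0- [E]
  m49 ⊆ 110-0- [E]
  m52 ⊆ 1-010-,110-0-
  m53 ⊆ --0101,1-010-,110-0-
  m58 ⊆ 1-1010 [E]
E = {--0101, 0--110, 00-101, 000-01, 01-011, 011-00, 1-1010, 10-010, 1010--, 110-0-}

10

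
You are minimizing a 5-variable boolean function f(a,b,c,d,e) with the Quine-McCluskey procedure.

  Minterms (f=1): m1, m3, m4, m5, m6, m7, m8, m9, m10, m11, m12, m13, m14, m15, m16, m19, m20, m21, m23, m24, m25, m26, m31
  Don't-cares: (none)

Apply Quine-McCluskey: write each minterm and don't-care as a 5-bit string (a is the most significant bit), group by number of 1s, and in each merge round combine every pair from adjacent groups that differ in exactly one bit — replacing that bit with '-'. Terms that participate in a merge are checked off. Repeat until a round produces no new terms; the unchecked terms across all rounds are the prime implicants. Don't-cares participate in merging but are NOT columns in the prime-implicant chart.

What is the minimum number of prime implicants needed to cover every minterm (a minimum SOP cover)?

8

[col 0] 00001*, 00011*, 00100*, 00101*, 00110*, 00111*, 01000*, 01001*, 01010*, 01011*, 01100*, 01101*, 01110*, 01111*, 10000*, 10011*, 10100*, 10101*, 10111*, 11000*, 11001*, 11010*, 11111*
[col 1] -0011*, -0100*, -0101*, -0111*, -1000*, -1001*, -1010*, -1111*, 0-001*, 0-011*, 0-100*, 0-101*, 0-110*, 0-111*, 00-01*, 00-11*, 000-1*, 001-0*, 001-1*, 0010-*, 0011-*, 01-00*, 01-01*, 01-10*, 01-11*, 010-0*, 010-1*, 0100-*, 0101-*, 011-0*, 011-1*, 0110-*, 0111-*, 1-000, 1-111*, 10-00, 10-11*, 101-1*, 1010-*, 110-0*, 1100-*
[col 2] --111, -0-11, -01-1, -010-, -10-0, -100-, 0--01*, 0--11*, 0-0-1*, 0-1-0*, 0-1-1*, 0-10-*, 0-11-*, 00--1*, 001--*, 01--0*, 01--1*, 01-0-*, 01-1-*, 010--*, 011--*
[col 3] 0---1, 0-1--, 01---
Prime implicants: --111, -0-11, -01-1, -010-, -10-0, -100-, 0---1, 0-1--, 01---, 1-000, 10-00
PI chart (minterm → PIs covering it):
  1 | 0---1  (sole → essential)
  3 | -0-11,0---1
  4 | -010-,0-1--
  5 | -01-1,-010-,0---1,0-1--
  6 | 0-1--  (sole → essential)
  7 | --111,-0-11,-01-1,0---1,0-1--
  8 | -10-0,-100-,01---
  9 | -100-,0---1,01---
  10 | -10-0,01---
  11 | 0---1,01---
  12 | 0-1--,01---
  13 | 0---1,0-1--,01---
  14 | 0-1--,01---
  15 | --111,0---1,0-1--,01---
  16 | 1-000,10-00
  19 | -0-11  (sole → essential)
  20 | -010-,10-00
  21 | -01-1,-010-
  23 | --111,-0-11,-01-1
  24 | -10-0,-100-,1-000
  25 | -100-  (sole → essential)
  26 | -10-0  (sole → essential)
  31 | --111  (sole → essential)
Essential prime implicants: --111, -0-11, -10-0, -100-, 0---1, 0-1--
Petrick residual → -01-1, 10-00
Minimum SOP uses 8 PIs: cde + b'de + b'ce + bc'e' + bc'd' + a'e + a'c + ab'd'e'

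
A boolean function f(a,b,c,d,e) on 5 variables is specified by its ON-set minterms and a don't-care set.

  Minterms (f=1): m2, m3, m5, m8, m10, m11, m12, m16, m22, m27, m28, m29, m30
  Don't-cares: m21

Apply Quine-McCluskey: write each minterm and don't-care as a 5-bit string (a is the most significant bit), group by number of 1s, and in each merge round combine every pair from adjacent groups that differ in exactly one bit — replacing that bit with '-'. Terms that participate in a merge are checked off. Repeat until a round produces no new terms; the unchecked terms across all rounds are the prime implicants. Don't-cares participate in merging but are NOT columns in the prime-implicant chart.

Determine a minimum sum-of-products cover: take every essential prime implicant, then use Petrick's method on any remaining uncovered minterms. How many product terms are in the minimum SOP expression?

Round 0: 00010✓ 00011✓ 00101✓ 01000✓ 01010✓ 01011✓ 01100✓ 10000 10101✓ 10110✓ 11011✓ 11100✓ 11101✓ 11110✓
Round 1: -0101 -1011 -1100 0-010✓ 0-011✓ 0001-✓ 01-00 010-0 0101-✓ 1-101 1-110 111-0 1110-
Round 2: 0-01-
PIs = {-0101, -1011, -1100, 0-01-, 01-00, 010-0, 1-101, 1-110, 10000, 111-0, 1110-}
Coverage chart:
  m2: 0-01- ←essential
  m3: 0-01- ←essential
  m5: -0101 ←essential
  m8: 01-00,010-0
  m10: 0-01-,010-0
  m11: -1011,0-01-
  m12: -1100,01-00
  m16: 10000 ←essential
  m22: 1-110 ←essential
  m27: -1011 ←essential
  m28: -1100,111-0,1110-
  m29: 1-101,1110-
  m30: 1-110,111-0
Essential: -0101, -1011, 0-01-, 1-110, 10000
Petrick residual → 01-00, 1110-
Min cover (7 terms): b'cd'e + bc'de + a'c'd + a'bd'e' + acde' + ab'c'd'e' + abcd'

7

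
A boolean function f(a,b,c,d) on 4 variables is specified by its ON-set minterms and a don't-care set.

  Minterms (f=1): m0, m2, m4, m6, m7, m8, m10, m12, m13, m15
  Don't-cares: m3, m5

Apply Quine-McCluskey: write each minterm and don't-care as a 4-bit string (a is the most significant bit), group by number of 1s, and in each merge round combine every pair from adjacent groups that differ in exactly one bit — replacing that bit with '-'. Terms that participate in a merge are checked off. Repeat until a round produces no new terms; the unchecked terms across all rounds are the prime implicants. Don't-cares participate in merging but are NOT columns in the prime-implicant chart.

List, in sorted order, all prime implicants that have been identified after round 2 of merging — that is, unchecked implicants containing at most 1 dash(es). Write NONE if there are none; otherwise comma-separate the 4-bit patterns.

NONE

size-2^0 implicants → 0000(✓)  0010(✓)  0011(✓)  0100(✓)  0101(✓)  0110(✓)  0111(✓)  1000(✓)  1010(✓)  1100(✓)  1101(✓)  1111(✓)
size-2^1 implicants → -000(✓)  -010(✓)  -100(✓)  -101(✓)  -111(✓)  0-00(✓)  0-10(✓)  0-11(✓)  00-0(✓)  001-(✓)  01-0(✓)  01-1(✓)  010-(✓)  011-(✓)  1-00(✓)  10-0(✓)  11-1(✓)  110-(✓)
size-2^2 implicants → --00  -0-0  -1-1  -10-  0--0  0-1-  01--
Unchecked terms (primes): --00, -0-0, -1-1, -10-, 0--0, 0-1-, 01--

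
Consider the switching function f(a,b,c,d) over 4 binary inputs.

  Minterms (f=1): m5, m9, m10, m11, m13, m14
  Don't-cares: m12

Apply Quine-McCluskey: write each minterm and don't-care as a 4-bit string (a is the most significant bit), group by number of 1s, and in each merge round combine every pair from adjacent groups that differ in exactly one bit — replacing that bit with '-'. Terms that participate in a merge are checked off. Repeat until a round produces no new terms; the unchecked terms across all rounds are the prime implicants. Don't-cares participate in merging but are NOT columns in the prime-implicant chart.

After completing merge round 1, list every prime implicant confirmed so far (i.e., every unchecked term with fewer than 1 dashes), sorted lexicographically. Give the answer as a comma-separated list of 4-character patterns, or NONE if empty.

size-2^0 implicants → 0101(✓)  1001(✓)  1010(✓)  1011(✓)  1100(✓)  1101(✓)  1110(✓)
size-2^1 implicants → -101  1-01  1-10  10-1  101-  11-0  110-
Unchecked terms (primes): -101, 1-01, 1-10, 10-1, 101-, 11-0, 110-

NONE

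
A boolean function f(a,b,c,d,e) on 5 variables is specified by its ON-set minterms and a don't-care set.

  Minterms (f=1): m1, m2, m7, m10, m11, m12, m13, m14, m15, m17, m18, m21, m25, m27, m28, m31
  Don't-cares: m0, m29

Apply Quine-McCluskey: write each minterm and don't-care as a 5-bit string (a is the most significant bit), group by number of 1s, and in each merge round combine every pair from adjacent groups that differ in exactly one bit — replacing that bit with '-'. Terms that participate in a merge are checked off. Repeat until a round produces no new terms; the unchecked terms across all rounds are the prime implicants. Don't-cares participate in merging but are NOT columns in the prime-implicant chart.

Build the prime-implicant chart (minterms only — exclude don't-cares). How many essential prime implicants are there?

4

Round 0: 00000✓ 00001✓ 00010✓ 00111✓ 01010✓ 01011✓ 01100✓ 01101✓ 01110✓ 01111✓ 10001✓ 10010✓ 10101✓ 11001✓ 11011✓ 11100✓ 11101✓ 11111✓
Round 1: -0001 -0010 -1011✓ -1100✓ -1101✓ -1111✓ 0-010 0-111 000-0 0000- 01-10✓ 01-11✓ 0101-✓ 011-0✓ 011-1✓ 0110-✓ 0111-✓ 1-001✓ 1-101✓ 10-01✓ 11-01✓ 11-11✓ 110-1✓ 111-1✓ 1110-✓
Round 2: -1-11 -11-1 -110- 01-1- 011-- 1--01 11--1
PIs = {-0001, -0010, -1-11, -11-1, -110-, 0-010, 0-111, 000-0, 0000-, 01-1-, 011--, 1--01, 11--1}
Coverage chart:
  m1: -0001,0000-
  m2: -0010,0-010,000-0
  m7: 0-111 ←essential
  m10: 0-010,01-1-
  m11: -1-11,01-1-
  m12: -110-,011--
  m13: -11-1,-110-,011--
  m14: 01-1-,011--
  m15: -1-11,-11-1,0-111,01-1-,011--
  m17: -0001,1--01
  m18: -0010 ←essential
  m21: 1--01 ←essential
  m25: 1--01,11--1
  m27: -1-11,11--1
  m28: -110- ←essential
  m31: -1-11,-11-1,11--1
Essential: -0010, -110-, 0-111, 1--01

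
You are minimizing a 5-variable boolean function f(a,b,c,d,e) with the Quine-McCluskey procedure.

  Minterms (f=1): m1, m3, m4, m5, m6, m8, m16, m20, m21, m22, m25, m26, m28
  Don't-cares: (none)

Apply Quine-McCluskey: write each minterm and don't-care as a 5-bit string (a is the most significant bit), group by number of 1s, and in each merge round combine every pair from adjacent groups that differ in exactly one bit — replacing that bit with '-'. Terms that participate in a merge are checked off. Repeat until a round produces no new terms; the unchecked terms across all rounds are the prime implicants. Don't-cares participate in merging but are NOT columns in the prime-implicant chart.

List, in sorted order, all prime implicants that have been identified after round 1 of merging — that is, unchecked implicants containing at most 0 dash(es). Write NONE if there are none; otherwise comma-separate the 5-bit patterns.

01000, 11001, 11010

size-2^0 implicants → 00001(✓)  00011(✓)  00100(✓)  00101(✓)  00110(✓)  01000  10000(✓)  10100(✓)  10101(✓)  10110(✓)  11001  11010  11100(✓)
size-2^1 implicants → -0100(✓)  -0101(✓)  -0110(✓)  00-01  000-1  001-0(✓)  0010-(✓)  1-100  10-00  101-0(✓)  1010-(✓)
size-2^2 implicants → -01-0  -010-
Unchecked terms (primes): -01-0, -010-, 00-01, 000-1, 01000, 1-100, 10-00, 11001, 11010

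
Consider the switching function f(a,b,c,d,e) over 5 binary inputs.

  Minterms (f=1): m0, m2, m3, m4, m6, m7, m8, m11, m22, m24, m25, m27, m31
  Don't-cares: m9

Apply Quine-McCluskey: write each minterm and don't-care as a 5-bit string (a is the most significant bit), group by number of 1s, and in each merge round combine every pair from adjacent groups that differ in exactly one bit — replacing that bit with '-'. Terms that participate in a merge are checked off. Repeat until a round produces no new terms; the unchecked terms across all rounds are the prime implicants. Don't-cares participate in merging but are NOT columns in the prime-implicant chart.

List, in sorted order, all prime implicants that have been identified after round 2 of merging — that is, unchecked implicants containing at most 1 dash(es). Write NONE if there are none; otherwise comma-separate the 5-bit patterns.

-0110, 0-000, 0-011, 11-11

size-2^0 implicants → 00000(✓)  00010(✓)  00011(✓)  00100(✓)  00110(✓)  00111(✓)  01000(✓)  01001(✓)  01011(✓)  10110(✓)  11000(✓)  11001(✓)  11011(✓)  11111(✓)
size-2^1 implicants → -0110  -1000(✓)  -1001(✓)  -1011(✓)  0-000  0-011  00-00(✓)  00-10(✓)  00-11(✓)  000-0(✓)  0001-(✓)  001-0(✓)  0011-(✓)  010-1(✓)  0100-(✓)  11-11  110-1(✓)  1100-(✓)
size-2^2 implicants → -10-1  -100-  00--0  00-1-
Unchecked terms (primes): -0110, -10-1, -100-, 0-000, 0-011, 00--0, 00-1-, 11-11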